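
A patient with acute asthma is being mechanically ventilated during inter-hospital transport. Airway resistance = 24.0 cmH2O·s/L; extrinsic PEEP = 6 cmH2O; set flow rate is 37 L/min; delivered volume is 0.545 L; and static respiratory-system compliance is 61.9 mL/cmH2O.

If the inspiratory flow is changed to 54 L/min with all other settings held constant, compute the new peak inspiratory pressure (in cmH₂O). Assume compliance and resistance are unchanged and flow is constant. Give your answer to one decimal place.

36.4

Flow: 37 L/min ÷ 60 = 0.6167 L/s.
New flow: 54 L/min ÷ 60 = 0.9 L/s.
PIP = Vt/C + R·V̇ + PEEP (constant-flow equation of motion).
Only the resistive term changes: ΔPIP = R × ΔV̇ = 24.0 × (0.9 − 0.6167) = 24.0 × 0.2833 = 6.799 cmH2O.
Original PIP = 545/61.9 + 24.0×0.6167 + 6 = 29.605 cmH2O; new PIP = 29.605 + (6.799) = 36.404 cmH2O.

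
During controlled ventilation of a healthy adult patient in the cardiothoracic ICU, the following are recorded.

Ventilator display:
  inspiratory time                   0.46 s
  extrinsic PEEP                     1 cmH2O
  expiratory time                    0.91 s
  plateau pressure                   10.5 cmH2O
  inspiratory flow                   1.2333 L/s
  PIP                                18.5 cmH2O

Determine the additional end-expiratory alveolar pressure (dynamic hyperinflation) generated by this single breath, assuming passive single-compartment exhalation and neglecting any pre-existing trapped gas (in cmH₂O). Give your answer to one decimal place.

0.9

Vt = flow × Ti = 1.2333 L/s × 0.46 s × 1000 mL/L = 567.32 mL.
R = (PIP − Pplat)/V̇ = (18.5 − 10.5) / 1.2333 = 8.0/1.2333 = 6.487 cmH2O·s/L.
C = Vt/(Pplat − PEEP) = 567.32 / (10.5 − 1) = 567.32/9.5 = 59.718 mL/cmH2O.
τ = R × C = 6.487 × 0.05972 L/cmH2O = 0.3874 s.
Fraction remaining = e^(−Te/τ) = e^(−0.91/0.3874) = 0.09547; trapped volume = 567.32 × 0.09547 = 54.162 mL.
Additional alveolar pressure from trapping ≈ V_trapped / C = 54.162 / 59.718 = 0.907 cmH2O.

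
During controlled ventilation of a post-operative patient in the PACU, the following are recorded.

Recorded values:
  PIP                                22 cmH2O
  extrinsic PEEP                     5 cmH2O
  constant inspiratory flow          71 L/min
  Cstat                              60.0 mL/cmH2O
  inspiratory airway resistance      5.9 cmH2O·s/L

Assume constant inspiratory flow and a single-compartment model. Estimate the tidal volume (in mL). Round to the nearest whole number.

601

Flow: 71 L/min ÷ 60 = 1.1833 L/s.
Equation of motion (constant flow): PIP = Vt/C + R·V̇ + PEEP.
Vt/C = PIP − R·V̇ − PEEP = 22 − 6.981 − 5 = 10.019 cmH2O.
Vt = C × 10.019 = 60.0 × 10.019 = 601.14 mL.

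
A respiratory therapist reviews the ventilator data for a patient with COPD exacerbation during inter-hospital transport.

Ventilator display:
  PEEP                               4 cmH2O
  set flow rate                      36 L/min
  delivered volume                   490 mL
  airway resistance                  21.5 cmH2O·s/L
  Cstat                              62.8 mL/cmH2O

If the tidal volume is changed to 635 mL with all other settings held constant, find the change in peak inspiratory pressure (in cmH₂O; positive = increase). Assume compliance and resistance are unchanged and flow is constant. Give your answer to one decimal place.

PIP = Vt/C + R·V̇ + PEEP (constant-flow equation of motion).
Only the elastic term changes: ΔPIP = ΔVt / C = (635 − 490) / 62.8 = 2.309 cmH2O.

2.3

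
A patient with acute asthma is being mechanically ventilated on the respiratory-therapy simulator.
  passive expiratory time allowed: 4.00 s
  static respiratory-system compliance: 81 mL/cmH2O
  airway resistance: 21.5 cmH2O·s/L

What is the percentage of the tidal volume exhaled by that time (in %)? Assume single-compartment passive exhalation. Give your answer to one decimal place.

89.9

τ = R × C = 21.5 × 81 mL/cmH2O = 21.5 × 0.081 L/cmH2O = 1.742 s.
Passive exhalation: V(t)/V₀ = e^(−t/τ) = e^(−4.00/1.742) = 0.1006.
Fraction exhaled = 1 − 0.1006 = 0.8994 → 89.94%.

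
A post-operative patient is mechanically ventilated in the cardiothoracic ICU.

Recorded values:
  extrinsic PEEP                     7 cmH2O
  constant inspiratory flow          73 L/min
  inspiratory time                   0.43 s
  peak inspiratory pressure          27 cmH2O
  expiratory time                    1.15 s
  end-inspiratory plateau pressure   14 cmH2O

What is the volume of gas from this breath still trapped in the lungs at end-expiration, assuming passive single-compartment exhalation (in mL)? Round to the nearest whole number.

124

Flow: 73 L/min ÷ 60 = 1.2167 L/s.
Vt = flow × Ti = 1.2167 L/s × 0.43 s × 1000 mL/L = 523.18 mL.
R = (PIP − Pplat)/V̇ = (27 − 14) / 1.2167 = 13.0/1.2167 = 10.685 cmH2O·s/L.
C = Vt/(Pplat − PEEP) = 523.18 / (14 − 7) = 523.18/7.0 = 74.74 mL/cmH2O.
τ = R × C = 10.685 × 0.07474 L/cmH2O = 0.7986 s.
Fraction remaining = e^(−Te/τ) = e^(−1.15/0.7986) = 0.2369.
Trapped volume = 523.18 × 0.2369 = 123.94 mL.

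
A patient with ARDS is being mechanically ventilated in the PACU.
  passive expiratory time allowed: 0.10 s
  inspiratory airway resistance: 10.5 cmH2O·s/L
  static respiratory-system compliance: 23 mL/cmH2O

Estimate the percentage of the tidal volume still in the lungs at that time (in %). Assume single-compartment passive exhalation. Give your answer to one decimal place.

τ = R × C = 10.5 × 23 mL/cmH2O = 10.5 × 0.023 L/cmH2O = 0.2415 s.
Passive exhalation: V(t)/V₀ = e^(−t/τ) = e^(−0.10/0.2415) = 0.6609.
Fraction remaining = 0.6609 → 66.09%.

66.1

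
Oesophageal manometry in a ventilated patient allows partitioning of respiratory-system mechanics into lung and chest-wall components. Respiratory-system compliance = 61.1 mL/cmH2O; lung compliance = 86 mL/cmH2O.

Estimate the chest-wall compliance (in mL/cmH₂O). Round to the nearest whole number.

211

1/Ccw = 1/Crs − 1/CL.
1/Ccw = 1/61.1 − 1/86 = 0.004739.
Ccw = 211.01 mL/cmH2O.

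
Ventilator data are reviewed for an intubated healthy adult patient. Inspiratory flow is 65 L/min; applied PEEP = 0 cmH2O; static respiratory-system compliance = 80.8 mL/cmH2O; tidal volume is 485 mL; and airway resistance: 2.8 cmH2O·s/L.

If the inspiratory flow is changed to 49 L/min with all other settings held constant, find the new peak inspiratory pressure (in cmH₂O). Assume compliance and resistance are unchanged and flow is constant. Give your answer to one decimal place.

Flow: 65 L/min ÷ 60 = 1.0833 L/s.
New flow: 49 L/min ÷ 60 = 0.8167 L/s.
PIP = Vt/C + R·V̇ + PEEP (constant-flow equation of motion).
Only the resistive term changes: ΔPIP = R × ΔV̇ = 2.8 × (0.8167 − 1.0833) = 2.8 × -0.2666 = -0.7465 cmH2O.
Original PIP = 485/80.8 + 2.8×1.0833 + 0 = 9.036 cmH2O; new PIP = 9.036 + (-0.7465) = 8.29 cmH2O.

8.3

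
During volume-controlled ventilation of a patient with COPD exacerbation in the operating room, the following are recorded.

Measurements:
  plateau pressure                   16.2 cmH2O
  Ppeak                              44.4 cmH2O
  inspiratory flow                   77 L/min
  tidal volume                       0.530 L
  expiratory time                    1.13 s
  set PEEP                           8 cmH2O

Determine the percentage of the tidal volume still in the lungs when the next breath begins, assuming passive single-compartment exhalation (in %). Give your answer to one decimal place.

Flow: 77 L/min ÷ 60 = 1.2833 L/s.
R = (PIP − Pplat)/V̇ = (44.4 − 16.2) / 1.2833 = 28.2/1.2833 = 21.975 cmH2O·s/L.
C = Vt/(Pplat − PEEP) = 530.0 / (16.2 − 8) = 530.0/8.2 = 64.634 mL/cmH2O.
τ = R × C = 21.975 × 0.06463 L/cmH2O = 1.42 s.
Fraction remaining at end-expiration = e^(−Te/τ) = e^(−1.13/1.42) = 0.4512 → 45.12%.

45.1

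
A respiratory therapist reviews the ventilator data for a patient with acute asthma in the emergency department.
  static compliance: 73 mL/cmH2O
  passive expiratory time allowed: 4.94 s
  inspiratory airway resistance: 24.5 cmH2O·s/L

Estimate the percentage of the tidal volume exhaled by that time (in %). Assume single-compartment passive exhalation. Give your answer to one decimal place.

τ = R × C = 24.5 × 73 mL/cmH2O = 24.5 × 0.073 L/cmH2O = 1.789 s.
Passive exhalation: V(t)/V₀ = e^(−t/τ) = e^(−4.94/1.789) = 0.06321.
Fraction exhaled = 1 − 0.06321 = 0.9368 → 93.68%.

93.7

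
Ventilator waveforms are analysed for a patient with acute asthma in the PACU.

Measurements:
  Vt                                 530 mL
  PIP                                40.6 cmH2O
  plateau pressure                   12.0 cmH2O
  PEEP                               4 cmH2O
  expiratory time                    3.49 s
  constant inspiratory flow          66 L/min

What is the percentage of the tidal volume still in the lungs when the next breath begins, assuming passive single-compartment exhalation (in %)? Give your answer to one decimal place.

13.2

Flow: 66 L/min ÷ 60 = 1.1 L/s.
R = (PIP − Pplat)/V̇ = (40.6 − 12.0) / 1.1 = 28.6/1.1 = 26.0 cmH2O·s/L.
C = Vt/(Pplat − PEEP) = 530.0 / (12.0 − 4) = 530.0/8.0 = 66.25 mL/cmH2O.
τ = R × C = 26.0 × 0.06625 L/cmH2O = 1.723 s.
Fraction remaining at end-expiration = e^(−Te/τ) = e^(−3.49/1.723) = 0.1319 → 13.19%.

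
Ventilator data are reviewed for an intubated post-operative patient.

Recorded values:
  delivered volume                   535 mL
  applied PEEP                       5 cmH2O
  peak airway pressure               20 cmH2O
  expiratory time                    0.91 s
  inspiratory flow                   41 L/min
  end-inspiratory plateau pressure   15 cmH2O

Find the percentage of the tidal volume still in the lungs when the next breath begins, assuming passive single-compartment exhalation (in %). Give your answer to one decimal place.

Flow: 41 L/min ÷ 60 = 0.6833 L/s.
R = (PIP − Pplat)/V̇ = (20 − 15) / 0.6833 = 5.0/0.6833 = 7.317 cmH2O·s/L.
C = Vt/(Pplat − PEEP) = 535.0 / (15 − 5) = 535.0/10.0 = 53.5 mL/cmH2O.
τ = R × C = 7.317 × 0.0535 L/cmH2O = 0.3915 s.
Fraction remaining at end-expiration = e^(−Te/τ) = e^(−0.91/0.3915) = 0.09784 → 9.784%.

9.8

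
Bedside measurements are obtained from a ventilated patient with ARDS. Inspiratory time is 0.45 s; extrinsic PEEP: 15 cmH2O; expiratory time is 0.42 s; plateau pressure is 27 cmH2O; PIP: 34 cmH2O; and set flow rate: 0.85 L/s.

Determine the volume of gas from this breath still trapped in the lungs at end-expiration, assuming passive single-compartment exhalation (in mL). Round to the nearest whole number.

77

Vt = flow × Ti = 0.85 L/s × 0.45 s × 1000 mL/L = 382.5 mL.
R = (PIP − Pplat)/V̇ = (34 − 27) / 0.85 = 7.0/0.85 = 8.235 cmH2O·s/L.
C = Vt/(Pplat − PEEP) = 382.5 / (27 − 15) = 382.5/12.0 = 31.875 mL/cmH2O.
τ = R × C = 8.235 × 0.03188 L/cmH2O = 0.2625 s.
Fraction remaining = e^(−Te/τ) = e^(−0.42/0.2625) = 0.2019.
Trapped volume = 382.5 × 0.2019 = 77.227 mL.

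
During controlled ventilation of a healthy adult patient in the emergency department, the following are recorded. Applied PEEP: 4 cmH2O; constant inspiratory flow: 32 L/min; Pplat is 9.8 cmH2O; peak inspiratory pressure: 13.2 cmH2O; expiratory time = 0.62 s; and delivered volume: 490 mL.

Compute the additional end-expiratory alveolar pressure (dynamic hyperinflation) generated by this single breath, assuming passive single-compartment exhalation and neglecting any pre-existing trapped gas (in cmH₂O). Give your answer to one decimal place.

Flow: 32 L/min ÷ 60 = 0.5333 L/s.
R = (PIP − Pplat)/V̇ = (13.2 − 9.8) / 0.5333 = 3.4/0.5333 = 6.375 cmH2O·s/L.
C = Vt/(Pplat − PEEP) = 490.0 / (9.8 − 4) = 490.0/5.8 = 84.483 mL/cmH2O.
τ = R × C = 6.375 × 0.08448 L/cmH2O = 0.5386 s.
Fraction remaining = e^(−Te/τ) = e^(−0.62/0.5386) = 0.3163; trapped volume = 490.0 × 0.3163 = 154.99 mL.
Additional alveolar pressure from trapping ≈ V_trapped / C = 154.99 / 84.483 = 1.835 cmH2O.

1.8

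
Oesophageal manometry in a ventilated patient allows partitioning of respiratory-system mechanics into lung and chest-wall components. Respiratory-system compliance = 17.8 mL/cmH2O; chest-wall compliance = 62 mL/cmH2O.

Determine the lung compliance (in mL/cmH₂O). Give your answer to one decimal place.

1/CL = 1/Crs − 1/Ccw.
1/CL = 1/17.8 − 1/62 = 0.04005.
CL = 24.969 mL/cmH2O.

25.0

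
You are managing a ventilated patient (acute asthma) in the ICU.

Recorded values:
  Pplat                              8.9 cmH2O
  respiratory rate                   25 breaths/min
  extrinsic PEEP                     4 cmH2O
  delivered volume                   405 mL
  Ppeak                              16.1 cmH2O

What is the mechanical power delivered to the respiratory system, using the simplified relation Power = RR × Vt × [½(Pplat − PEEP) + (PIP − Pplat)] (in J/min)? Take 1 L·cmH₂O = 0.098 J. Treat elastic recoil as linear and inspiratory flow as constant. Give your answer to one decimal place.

9.6

Per-breath work = Vt × [½(Pplat−PEEP) + (PIP−Pplat)] = 0.405 × [0.5×4.9 + 7.2] = 0.405 × 9.65 = 3.908 L·cmH2O.
Power = 25 × 3.908 = 97.7 L·cmH2O/min.
× 0.098 J/(L·cmH2O) → 9.575 J/min.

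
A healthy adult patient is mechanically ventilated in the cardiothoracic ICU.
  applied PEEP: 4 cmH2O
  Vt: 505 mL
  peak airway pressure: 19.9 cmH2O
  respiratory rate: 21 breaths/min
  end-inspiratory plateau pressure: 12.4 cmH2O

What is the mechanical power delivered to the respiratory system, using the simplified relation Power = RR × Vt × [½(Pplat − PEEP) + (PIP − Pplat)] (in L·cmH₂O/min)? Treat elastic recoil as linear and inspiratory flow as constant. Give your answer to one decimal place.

Per-breath work = Vt × [½(Pplat−PEEP) + (PIP−Pplat)] = 0.505 × [0.5×8.4 + 7.5] = 0.505 × 11.7 = 5.909 L·cmH2O.
Power = 21 × 5.909 = 124.09 L·cmH2O/min.

124.1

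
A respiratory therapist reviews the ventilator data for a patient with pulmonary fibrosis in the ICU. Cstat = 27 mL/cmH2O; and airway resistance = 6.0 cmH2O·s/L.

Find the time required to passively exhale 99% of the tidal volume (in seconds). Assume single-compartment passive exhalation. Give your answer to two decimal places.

τ = R × C = 6.0 × 27 mL/cmH2O = 6.0 × 0.027 L/cmH2O = 0.162 s.
Exhaled fraction f = 1 − e^(−t/τ) → t = −τ·ln(1 − f) = −0.162·ln(0.01) = 0.746 s.

0.75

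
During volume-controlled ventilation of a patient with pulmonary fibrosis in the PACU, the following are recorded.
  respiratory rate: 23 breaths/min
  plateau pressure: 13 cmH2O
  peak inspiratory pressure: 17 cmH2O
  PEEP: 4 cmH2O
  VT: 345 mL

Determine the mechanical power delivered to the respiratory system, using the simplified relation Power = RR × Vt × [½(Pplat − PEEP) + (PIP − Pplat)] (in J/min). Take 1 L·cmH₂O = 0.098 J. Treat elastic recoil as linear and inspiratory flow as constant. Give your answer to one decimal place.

Per-breath work = Vt × [½(Pplat−PEEP) + (PIP−Pplat)] = 0.345 × [0.5×9.0 + 4.0] = 0.345 × 8.5 = 2.933 L·cmH2O.
Power = 23 × 2.933 = 67.459 L·cmH2O/min.
× 0.098 J/(L·cmH2O) → 6.611 J/min.

6.6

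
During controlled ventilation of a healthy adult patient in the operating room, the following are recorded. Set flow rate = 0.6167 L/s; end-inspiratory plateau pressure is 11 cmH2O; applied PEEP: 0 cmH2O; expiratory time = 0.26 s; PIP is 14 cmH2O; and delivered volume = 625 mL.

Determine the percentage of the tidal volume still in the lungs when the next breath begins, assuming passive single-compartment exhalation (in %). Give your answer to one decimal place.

39.0

R = (PIP − Pplat)/V̇ = (14 − 11) / 0.6167 = 3.0/0.6167 = 4.865 cmH2O·s/L.
C = Vt/(Pplat − PEEP) = 625.0 / (11 − 0) = 625.0/11.0 = 56.818 mL/cmH2O.
τ = R × C = 4.865 × 0.05682 L/cmH2O = 0.2764 s.
Fraction remaining at end-expiration = e^(−Te/τ) = e^(−0.26/0.2764) = 0.3904 → 39.04%.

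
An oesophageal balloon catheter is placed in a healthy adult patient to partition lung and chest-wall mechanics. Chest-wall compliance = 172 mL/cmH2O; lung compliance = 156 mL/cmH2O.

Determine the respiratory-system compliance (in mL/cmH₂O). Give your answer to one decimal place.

81.8

Lung and chest wall are elastances in series: 1/Crs = 1/CL + 1/Ccw.
1/Crs = 1/156 + 1/172 = 0.01222.
Crs = 81.833 mL/cmH2O.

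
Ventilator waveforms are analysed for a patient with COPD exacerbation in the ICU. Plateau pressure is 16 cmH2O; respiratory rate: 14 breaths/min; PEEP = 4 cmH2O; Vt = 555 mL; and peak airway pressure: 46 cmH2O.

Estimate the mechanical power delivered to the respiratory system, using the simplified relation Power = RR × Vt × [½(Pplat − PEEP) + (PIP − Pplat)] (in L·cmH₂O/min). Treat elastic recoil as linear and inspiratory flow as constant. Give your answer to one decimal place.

279.7

Per-breath work = Vt × [½(Pplat−PEEP) + (PIP−Pplat)] = 0.555 × [0.5×12.0 + 30.0] = 0.555 × 36.0 = 19.98 L·cmH2O.
Power = 14 × 19.98 = 279.72 L·cmH2O/min.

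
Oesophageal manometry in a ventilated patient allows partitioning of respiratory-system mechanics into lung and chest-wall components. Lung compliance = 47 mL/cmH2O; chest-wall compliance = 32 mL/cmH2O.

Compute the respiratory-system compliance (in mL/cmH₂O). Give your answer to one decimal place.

19.0

Lung and chest wall are elastances in series: 1/Crs = 1/CL + 1/Ccw.
1/Crs = 1/47 + 1/32 = 0.05253.
Crs = 19.037 mL/cmH2O.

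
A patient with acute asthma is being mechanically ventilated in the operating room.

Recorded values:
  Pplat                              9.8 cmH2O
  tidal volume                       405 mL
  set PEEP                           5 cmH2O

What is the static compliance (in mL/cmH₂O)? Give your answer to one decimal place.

Cstat = Vt / (Pplat − PEEP) = 405 / (9.8 − 5) = 405 / 4.8 = 84.375 mL/cmH2O.

84.4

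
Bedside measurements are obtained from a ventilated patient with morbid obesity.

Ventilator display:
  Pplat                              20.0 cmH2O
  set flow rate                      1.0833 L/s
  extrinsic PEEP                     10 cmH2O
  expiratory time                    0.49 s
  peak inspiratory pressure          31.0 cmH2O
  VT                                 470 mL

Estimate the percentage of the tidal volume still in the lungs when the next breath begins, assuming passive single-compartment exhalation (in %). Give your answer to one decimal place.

35.8

R = (PIP − Pplat)/V̇ = (31.0 − 20.0) / 1.0833 = 11.0/1.0833 = 10.154 cmH2O·s/L.
C = Vt/(Pplat − PEEP) = 470.0 / (20.0 − 10) = 470.0/10.0 = 47.0 mL/cmH2O.
τ = R × C = 10.154 × 0.047 L/cmH2O = 0.4772 s.
Fraction remaining at end-expiration = e^(−Te/τ) = e^(−0.49/0.4772) = 0.3581 → 35.81%.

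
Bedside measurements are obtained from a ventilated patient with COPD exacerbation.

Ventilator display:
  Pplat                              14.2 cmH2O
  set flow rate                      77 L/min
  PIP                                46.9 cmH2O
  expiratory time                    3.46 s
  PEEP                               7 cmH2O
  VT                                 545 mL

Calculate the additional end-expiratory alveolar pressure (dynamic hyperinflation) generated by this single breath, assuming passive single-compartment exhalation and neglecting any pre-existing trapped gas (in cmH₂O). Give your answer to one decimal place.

1.2

Flow: 77 L/min ÷ 60 = 1.2833 L/s.
R = (PIP − Pplat)/V̇ = (46.9 − 14.2) / 1.2833 = 32.7/1.2833 = 25.481 cmH2O·s/L.
C = Vt/(Pplat − PEEP) = 545.0 / (14.2 − 7) = 545.0/7.2 = 75.694 mL/cmH2O.
τ = R × C = 25.481 × 0.07569 L/cmH2O = 1.929 s.
Fraction remaining = e^(−Te/τ) = e^(−3.46/1.929) = 0.1663; trapped volume = 545.0 × 0.1663 = 90.634 mL.
Additional alveolar pressure from trapping ≈ V_trapped / C = 90.634 / 75.694 = 1.197 cmH2O.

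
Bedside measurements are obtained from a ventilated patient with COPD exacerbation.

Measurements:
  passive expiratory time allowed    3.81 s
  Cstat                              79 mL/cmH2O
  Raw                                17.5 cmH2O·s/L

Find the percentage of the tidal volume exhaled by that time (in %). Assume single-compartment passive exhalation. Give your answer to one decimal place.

τ = R × C = 17.5 × 79 mL/cmH2O = 17.5 × 0.079 L/cmH2O = 1.383 s.
Passive exhalation: V(t)/V₀ = e^(−t/τ) = e^(−3.81/1.383) = 0.06362.
Fraction exhaled = 1 − 0.06362 = 0.9364 → 93.64%.

93.6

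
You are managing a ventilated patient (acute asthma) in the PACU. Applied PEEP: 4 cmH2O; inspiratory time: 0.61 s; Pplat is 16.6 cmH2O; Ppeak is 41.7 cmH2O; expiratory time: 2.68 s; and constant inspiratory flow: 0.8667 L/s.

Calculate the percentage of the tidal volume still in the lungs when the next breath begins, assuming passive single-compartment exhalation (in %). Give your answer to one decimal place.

Vt = flow × Ti = 0.8667 L/s × 0.61 s × 1000 mL/L = 528.69 mL.
R = (PIP − Pplat)/V̇ = (41.7 − 16.6) / 0.8667 = 25.1/0.8667 = 28.96 cmH2O·s/L.
C = Vt/(Pplat − PEEP) = 528.69 / (16.6 − 4) = 528.69/12.6 = 41.96 mL/cmH2O.
τ = R × C = 28.96 × 0.04196 L/cmH2O = 1.215 s.
Fraction remaining at end-expiration = e^(−Te/τ) = e^(−2.68/1.215) = 0.1102 → 11.02%.

11.0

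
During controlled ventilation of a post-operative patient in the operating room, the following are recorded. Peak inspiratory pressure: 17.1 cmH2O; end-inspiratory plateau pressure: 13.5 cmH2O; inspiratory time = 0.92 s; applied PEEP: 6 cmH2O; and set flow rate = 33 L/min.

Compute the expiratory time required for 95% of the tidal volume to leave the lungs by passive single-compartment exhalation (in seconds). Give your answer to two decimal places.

Flow: 33 L/min ÷ 60 = 0.55 L/s.
Vt = flow × Ti = 0.55 L/s × 0.92 s × 1000 mL/L = 506.0 mL.
R = (PIP − Pplat)/V̇ = (17.1 − 13.5) / 0.55 = 3.6/0.55 = 6.545 cmH2O·s/L.
C = Vt/(Pplat − PEEP) = 506.0 / (13.5 − 6) = 506.0/7.5 = 67.467 mL/cmH2O.
τ = R × C = 6.545 × 0.06747 L/cmH2O = 0.4416 s.
t = −τ·ln(1 − 0.95) = −0.4416·ln(0.05) = 1.323 s.

1.32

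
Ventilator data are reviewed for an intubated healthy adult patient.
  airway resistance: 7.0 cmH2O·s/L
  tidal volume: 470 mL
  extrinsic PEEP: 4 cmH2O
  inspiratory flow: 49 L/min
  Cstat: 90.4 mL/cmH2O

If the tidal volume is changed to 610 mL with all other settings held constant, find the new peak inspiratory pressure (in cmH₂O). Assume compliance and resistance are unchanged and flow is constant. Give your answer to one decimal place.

16.5

Flow: 49 L/min ÷ 60 = 0.8167 L/s.
PIP = Vt/C + R·V̇ + PEEP (constant-flow equation of motion).
Only the elastic term changes: ΔPIP = ΔVt / C = (610 − 470) / 90.4 = 1.549 cmH2O.
Original PIP = 470/90.4 + 7.0×0.8167 + 4 = 14.916 cmH2O; new PIP = 14.916 + (1.549) = 16.465 cmH2O.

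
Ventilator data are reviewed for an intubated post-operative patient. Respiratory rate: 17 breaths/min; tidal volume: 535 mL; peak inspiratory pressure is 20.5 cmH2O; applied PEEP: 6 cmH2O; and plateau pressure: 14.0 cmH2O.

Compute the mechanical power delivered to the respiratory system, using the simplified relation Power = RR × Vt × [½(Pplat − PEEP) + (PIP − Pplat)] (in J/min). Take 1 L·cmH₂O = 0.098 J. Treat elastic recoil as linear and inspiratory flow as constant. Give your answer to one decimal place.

Per-breath work = Vt × [½(Pplat−PEEP) + (PIP−Pplat)] = 0.535 × [0.5×8.0 + 6.5] = 0.535 × 10.5 = 5.618 L·cmH2O.
Power = 17 × 5.618 = 95.506 L·cmH2O/min.
× 0.098 J/(L·cmH2O) → 9.36 J/min.

9.4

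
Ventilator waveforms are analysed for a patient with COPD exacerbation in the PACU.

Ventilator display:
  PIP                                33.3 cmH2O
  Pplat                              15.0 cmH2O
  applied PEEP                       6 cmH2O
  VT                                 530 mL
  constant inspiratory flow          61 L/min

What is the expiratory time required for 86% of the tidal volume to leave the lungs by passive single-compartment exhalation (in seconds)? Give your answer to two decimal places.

2.08

Flow: 61 L/min ÷ 60 = 1.0167 L/s.
R = (PIP − Pplat)/V̇ = (33.3 − 15.0) / 1.0167 = 18.3/1.0167 = 17.999 cmH2O·s/L.
C = Vt/(Pplat − PEEP) = 530.0 / (15.0 − 6) = 530.0/9.0 = 58.889 mL/cmH2O.
τ = R × C = 17.999 × 0.05889 L/cmH2O = 1.06 s.
t = −τ·ln(1 − 0.86) = −1.06·ln(0.14) = 2.084 s.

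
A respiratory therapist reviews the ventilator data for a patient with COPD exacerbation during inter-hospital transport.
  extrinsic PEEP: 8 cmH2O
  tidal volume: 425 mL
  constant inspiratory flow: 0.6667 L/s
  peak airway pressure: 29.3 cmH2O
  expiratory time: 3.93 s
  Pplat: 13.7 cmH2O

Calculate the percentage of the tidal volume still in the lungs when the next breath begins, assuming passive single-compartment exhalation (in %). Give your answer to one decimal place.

10.5

R = (PIP − Pplat)/V̇ = (29.3 − 13.7) / 0.6667 = 15.6/0.6667 = 23.399 cmH2O·s/L.
C = Vt/(Pplat − PEEP) = 425.0 / (13.7 − 8) = 425.0/5.7 = 74.561 mL/cmH2O.
τ = R × C = 23.399 × 0.07456 L/cmH2O = 1.745 s.
Fraction remaining at end-expiration = e^(−Te/τ) = e^(−3.93/1.745) = 0.1052 → 10.52%.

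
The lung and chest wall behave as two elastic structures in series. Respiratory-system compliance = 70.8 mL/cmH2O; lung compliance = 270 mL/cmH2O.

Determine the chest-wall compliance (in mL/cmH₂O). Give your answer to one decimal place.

1/Ccw = 1/Crs − 1/CL.
1/Ccw = 1/70.8 − 1/270 = 0.01042.
Ccw = 95.969 mL/cmH2O.

96.0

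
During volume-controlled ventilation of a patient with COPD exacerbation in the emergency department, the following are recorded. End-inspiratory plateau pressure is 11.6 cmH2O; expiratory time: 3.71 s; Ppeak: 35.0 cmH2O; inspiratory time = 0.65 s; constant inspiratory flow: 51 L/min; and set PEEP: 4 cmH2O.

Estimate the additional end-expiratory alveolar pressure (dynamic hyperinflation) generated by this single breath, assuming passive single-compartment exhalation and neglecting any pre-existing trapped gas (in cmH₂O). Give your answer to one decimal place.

1.2

Flow: 51 L/min ÷ 60 = 0.85 L/s.
Vt = flow × Ti = 0.85 L/s × 0.65 s × 1000 mL/L = 552.5 mL.
R = (PIP − Pplat)/V̇ = (35.0 − 11.6) / 0.85 = 23.4/0.85 = 27.529 cmH2O·s/L.
C = Vt/(Pplat − PEEP) = 552.5 / (11.6 − 4) = 552.5/7.6 = 72.697 mL/cmH2O.
τ = R × C = 27.529 × 0.0727 L/cmH2O = 2.001 s.
Fraction remaining = e^(−Te/τ) = e^(−3.71/2.001) = 0.1566; trapped volume = 552.5 × 0.1566 = 86.522 mL.
Additional alveolar pressure from trapping ≈ V_trapped / C = 86.522 / 72.697 = 1.19 cmH2O.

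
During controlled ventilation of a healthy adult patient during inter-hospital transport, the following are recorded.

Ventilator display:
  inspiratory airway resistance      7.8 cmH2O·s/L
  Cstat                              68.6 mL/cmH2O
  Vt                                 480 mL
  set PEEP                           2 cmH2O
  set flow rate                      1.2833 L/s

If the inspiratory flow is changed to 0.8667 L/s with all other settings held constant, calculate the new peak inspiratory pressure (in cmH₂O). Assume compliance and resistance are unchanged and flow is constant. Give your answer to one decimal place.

15.8

PIP = Vt/C + R·V̇ + PEEP (constant-flow equation of motion).
Only the resistive term changes: ΔPIP = R × ΔV̇ = 7.8 × (0.8667 − 1.2833) = 7.8 × -0.4166 = -3.249 cmH2O.
Original PIP = 480/68.6 + 7.8×1.2833 + 2 = 19.007 cmH2O; new PIP = 19.007 + (-3.249) = 15.758 cmH2O.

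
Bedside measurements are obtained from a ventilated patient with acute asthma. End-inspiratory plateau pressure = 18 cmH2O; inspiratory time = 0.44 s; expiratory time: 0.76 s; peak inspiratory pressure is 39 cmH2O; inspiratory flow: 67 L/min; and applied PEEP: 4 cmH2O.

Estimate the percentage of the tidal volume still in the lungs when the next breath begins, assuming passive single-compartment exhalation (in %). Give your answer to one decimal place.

Flow: 67 L/min ÷ 60 = 1.1167 L/s.
Vt = flow × Ti = 1.1167 L/s × 0.44 s × 1000 mL/L = 491.35 mL.
R = (PIP − Pplat)/V̇ = (39 − 18) / 1.1167 = 21.0/1.1167 = 18.805 cmH2O·s/L.
C = Vt/(Pplat − PEEP) = 491.35 / (18 − 4) = 491.35/14.0 = 35.096 mL/cmH2O.
τ = R × C = 18.805 × 0.0351 L/cmH2O = 0.6601 s.
Fraction remaining at end-expiration = e^(−Te/τ) = e^(−0.76/0.6601) = 0.3162 → 31.62%.

31.6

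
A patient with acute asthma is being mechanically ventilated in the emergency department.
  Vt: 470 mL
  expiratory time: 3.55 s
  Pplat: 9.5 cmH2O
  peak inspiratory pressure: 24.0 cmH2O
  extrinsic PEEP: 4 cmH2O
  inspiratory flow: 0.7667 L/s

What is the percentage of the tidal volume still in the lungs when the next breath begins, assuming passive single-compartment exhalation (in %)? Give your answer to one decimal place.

11.1

R = (PIP − Pplat)/V̇ = (24.0 − 9.5) / 0.7667 = 14.5/0.7667 = 18.912 cmH2O·s/L.
C = Vt/(Pplat − PEEP) = 470.0 / (9.5 − 4) = 470.0/5.5 = 85.455 mL/cmH2O.
τ = R × C = 18.912 × 0.08546 L/cmH2O = 1.616 s.
Fraction remaining at end-expiration = e^(−Te/τ) = e^(−3.55/1.616) = 0.1112 → 11.12%.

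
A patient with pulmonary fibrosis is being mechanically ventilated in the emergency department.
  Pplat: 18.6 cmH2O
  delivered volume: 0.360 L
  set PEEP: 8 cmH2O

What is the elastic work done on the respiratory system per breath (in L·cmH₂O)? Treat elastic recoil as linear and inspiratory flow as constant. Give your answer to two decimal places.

1.91

Elastic work ≈ ½ × (Pplat − PEEP) × Vt = 0.5 × (18.6 − 8) × 0.360 L = 0.5 × 10.6 × 0.360 = 1.908 L·cmH2O.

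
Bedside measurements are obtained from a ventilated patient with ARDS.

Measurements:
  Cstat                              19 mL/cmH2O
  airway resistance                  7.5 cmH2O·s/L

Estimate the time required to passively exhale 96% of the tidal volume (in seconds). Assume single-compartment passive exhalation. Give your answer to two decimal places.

τ = R × C = 7.5 × 19 mL/cmH2O = 7.5 × 0.019 L/cmH2O = 0.1425 s.
Exhaled fraction f = 1 − e^(−t/τ) → t = −τ·ln(1 − f) = −0.1425·ln(0.04) = 0.4587 s.

0.46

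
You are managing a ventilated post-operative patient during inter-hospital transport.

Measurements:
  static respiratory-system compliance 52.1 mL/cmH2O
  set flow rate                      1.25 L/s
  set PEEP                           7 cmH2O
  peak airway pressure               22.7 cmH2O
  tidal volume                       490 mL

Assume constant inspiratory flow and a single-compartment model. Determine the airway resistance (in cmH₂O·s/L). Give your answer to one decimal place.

Equation of motion (constant flow): PIP = Vt/C + R·V̇ + PEEP.
R·V̇ = PIP − Vt/C − PEEP = 22.7 − 490/52.1 − 7 = 22.7 − 9.405 − 7 = 6.295 cmH2O.
R = 6.295 / 1.25 = 5.036 cmH2O·s/L.

5.0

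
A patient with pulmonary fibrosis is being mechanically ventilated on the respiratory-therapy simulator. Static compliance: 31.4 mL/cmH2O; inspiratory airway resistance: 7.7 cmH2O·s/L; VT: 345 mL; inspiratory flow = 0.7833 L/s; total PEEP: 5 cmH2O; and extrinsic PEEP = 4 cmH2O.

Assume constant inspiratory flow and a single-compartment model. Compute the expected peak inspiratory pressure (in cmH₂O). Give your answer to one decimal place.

22.0

Total PEEP = 5 cmH2O (set 4 + intrinsic 1); this is the baseline alveolar pressure.
Equation of motion (constant flow): PIP = Vt/C + R·V̇ + PEEP.
PIP = 345/31.4 + 7.7×0.7833 + 5 = 10.987 + 6.031 + 5 = 22.018 cmH2O.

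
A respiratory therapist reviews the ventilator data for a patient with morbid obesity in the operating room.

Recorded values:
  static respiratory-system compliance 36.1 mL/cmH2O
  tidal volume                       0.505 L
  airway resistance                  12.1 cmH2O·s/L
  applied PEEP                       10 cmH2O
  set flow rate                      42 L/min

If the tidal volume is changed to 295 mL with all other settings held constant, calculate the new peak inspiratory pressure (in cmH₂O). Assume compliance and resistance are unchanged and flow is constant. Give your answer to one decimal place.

26.6

Flow: 42 L/min ÷ 60 = 0.7 L/s.
PIP = Vt/C + R·V̇ + PEEP (constant-flow equation of motion).
Only the elastic term changes: ΔPIP = ΔVt / C = (295 − 505) / 36.1 = -5.817 cmH2O.
Original PIP = 505/36.1 + 12.1×0.7 + 10 = 32.459 cmH2O; new PIP = 32.459 + (-5.817) = 26.642 cmH2O.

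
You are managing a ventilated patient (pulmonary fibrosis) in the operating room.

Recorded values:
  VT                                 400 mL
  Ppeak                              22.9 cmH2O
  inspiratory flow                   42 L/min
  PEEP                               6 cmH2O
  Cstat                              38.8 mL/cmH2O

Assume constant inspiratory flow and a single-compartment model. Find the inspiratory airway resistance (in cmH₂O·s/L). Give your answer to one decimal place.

9.4

Flow: 42 L/min ÷ 60 = 0.7 L/s.
Equation of motion (constant flow): PIP = Vt/C + R·V̇ + PEEP.
R·V̇ = PIP − Vt/C − PEEP = 22.9 − 400/38.8 − 6 = 22.9 − 10.309 − 6 = 6.591 cmH2O.
R = 6.591 / 0.7 = 9.416 cmH2O·s/L.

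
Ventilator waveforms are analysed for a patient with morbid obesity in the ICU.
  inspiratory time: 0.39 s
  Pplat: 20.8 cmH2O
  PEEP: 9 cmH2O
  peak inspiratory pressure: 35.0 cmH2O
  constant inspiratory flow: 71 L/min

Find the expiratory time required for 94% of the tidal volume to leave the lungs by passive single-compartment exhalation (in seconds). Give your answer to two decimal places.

1.32

Flow: 71 L/min ÷ 60 = 1.1833 L/s.
Vt = flow × Ti = 1.1833 L/s × 0.39 s × 1000 mL/L = 461.49 mL.
R = (PIP − Pplat)/V̇ = (35.0 − 20.8) / 1.1833 = 14.2/1.1833 = 12.0 cmH2O·s/L.
C = Vt/(Pplat − PEEP) = 461.49 / (20.8 − 9) = 461.49/11.8 = 39.109 mL/cmH2O.
τ = R × C = 12.0 × 0.03911 L/cmH2O = 0.4693 s.
t = −τ·ln(1 − 0.94) = −0.4693·ln(0.06) = 1.32 s.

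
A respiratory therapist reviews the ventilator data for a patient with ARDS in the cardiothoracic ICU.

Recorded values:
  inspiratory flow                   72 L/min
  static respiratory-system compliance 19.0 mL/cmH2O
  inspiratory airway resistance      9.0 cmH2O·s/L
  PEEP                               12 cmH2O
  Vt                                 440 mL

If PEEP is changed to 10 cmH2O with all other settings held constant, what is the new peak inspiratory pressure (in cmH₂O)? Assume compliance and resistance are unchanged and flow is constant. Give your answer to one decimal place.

44.0

Flow: 72 L/min ÷ 60 = 1.2 L/s.
PIP = Vt/C + R·V̇ + PEEP (constant-flow equation of motion).
Only the baseline term changes: ΔPIP = ΔPEEP = 10 − 12 = -2.0 cmH2O.
Original PIP = 440/19.0 + 9.0×1.2 + 12 = 45.958 cmH2O; new PIP = 45.958 + (-2.0) = 43.958 cmH2O.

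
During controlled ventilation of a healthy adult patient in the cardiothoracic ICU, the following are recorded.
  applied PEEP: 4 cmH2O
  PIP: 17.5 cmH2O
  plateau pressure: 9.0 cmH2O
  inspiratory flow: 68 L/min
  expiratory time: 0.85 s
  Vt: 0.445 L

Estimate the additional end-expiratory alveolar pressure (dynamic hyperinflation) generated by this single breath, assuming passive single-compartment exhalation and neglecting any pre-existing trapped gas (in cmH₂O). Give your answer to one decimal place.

Flow: 68 L/min ÷ 60 = 1.1333 L/s.
R = (PIP − Pplat)/V̇ = (17.5 − 9.0) / 1.1333 = 8.5/1.1333 = 7.5 cmH2O·s/L.
C = Vt/(Pplat − PEEP) = 445.0 / (9.0 − 4) = 445.0/5.0 = 89.0 mL/cmH2O.
τ = R × C = 7.5 × 0.089 L/cmH2O = 0.6675 s.
Fraction remaining = e^(−Te/τ) = e^(−0.85/0.6675) = 0.2799; trapped volume = 445.0 × 0.2799 = 124.56 mL.
Additional alveolar pressure from trapping ≈ V_trapped / C = 124.56 / 89.0 = 1.4 cmH2O.

1.4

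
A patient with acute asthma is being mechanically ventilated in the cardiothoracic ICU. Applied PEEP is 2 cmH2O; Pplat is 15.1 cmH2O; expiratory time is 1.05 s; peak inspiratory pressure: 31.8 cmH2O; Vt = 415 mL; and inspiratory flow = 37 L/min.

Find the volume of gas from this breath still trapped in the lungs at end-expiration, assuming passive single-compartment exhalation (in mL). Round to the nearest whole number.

122

Flow: 37 L/min ÷ 60 = 0.6167 L/s.
R = (PIP − Pplat)/V̇ = (31.8 − 15.1) / 0.6167 = 16.7/0.6167 = 27.08 cmH2O·s/L.
C = Vt/(Pplat − PEEP) = 415.0 / (15.1 − 2) = 415.0/13.1 = 31.679 mL/cmH2O.
τ = R × C = 27.08 × 0.03168 L/cmH2O = 0.8579 s.
Fraction remaining = e^(−Te/τ) = e^(−1.05/0.8579) = 0.2941.
Trapped volume = 415.0 × 0.2941 = 122.05 mL.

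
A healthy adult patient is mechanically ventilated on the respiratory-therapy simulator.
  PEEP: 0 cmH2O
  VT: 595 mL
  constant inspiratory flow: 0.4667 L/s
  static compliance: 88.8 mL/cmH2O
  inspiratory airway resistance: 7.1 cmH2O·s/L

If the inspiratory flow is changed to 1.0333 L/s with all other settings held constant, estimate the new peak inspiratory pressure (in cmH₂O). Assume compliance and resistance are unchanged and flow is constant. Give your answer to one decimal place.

14.0

PIP = Vt/C + R·V̇ + PEEP (constant-flow equation of motion).
Only the resistive term changes: ΔPIP = R × ΔV̇ = 7.1 × (1.0333 − 0.4667) = 7.1 × 0.5666 = 4.023 cmH2O.
Original PIP = 595/88.8 + 7.1×0.4667 + 0 = 10.014 cmH2O; new PIP = 10.014 + (4.023) = 14.037 cmH2O.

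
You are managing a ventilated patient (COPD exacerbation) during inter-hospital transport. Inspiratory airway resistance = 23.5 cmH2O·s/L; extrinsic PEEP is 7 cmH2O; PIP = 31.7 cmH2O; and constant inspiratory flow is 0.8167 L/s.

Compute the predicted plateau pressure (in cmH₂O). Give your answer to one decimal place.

Pplat = PIP − Raw × flow = 31.7 − 23.5 × 0.8167 = 31.7 − 19.192 = 12.508 cmH2O.

12.5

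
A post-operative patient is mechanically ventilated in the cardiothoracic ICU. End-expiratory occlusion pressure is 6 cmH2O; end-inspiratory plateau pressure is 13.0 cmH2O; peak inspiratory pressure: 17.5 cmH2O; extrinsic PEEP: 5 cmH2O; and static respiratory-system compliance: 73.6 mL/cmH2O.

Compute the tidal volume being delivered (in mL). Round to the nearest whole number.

515

End-expiratory occlusion gives total PEEP = 6 cmH2O (intrinsic PEEP = 6 − 5 = 1). Use total PEEP for the elastic gradient.
Vt = Cstat × (Pplat − PEEPtotal) = 73.6 × (13.0 − 6) = 73.6 × 7.0 = 515.2 mL.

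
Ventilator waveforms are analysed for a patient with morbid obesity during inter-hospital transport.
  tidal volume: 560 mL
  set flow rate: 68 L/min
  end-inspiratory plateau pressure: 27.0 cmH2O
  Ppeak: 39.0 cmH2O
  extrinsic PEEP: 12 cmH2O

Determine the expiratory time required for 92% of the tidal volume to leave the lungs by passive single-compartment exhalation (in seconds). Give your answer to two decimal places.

1.00

Flow: 68 L/min ÷ 60 = 1.1333 L/s.
R = (PIP − Pplat)/V̇ = (39.0 − 27.0) / 1.1333 = 12.0/1.1333 = 10.589 cmH2O·s/L.
C = Vt/(Pplat − PEEP) = 560.0 / (27.0 − 12) = 560.0/15.0 = 37.333 mL/cmH2O.
τ = R × C = 10.589 × 0.03733 L/cmH2O = 0.3953 s.
t = −τ·ln(1 − 0.92) = −0.3953·ln(0.08) = 0.9984 s.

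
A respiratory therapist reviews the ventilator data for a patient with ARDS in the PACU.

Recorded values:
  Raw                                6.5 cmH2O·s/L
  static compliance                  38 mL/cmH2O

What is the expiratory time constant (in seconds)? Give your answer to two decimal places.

τ = R × C = 6.5 × 38 mL/cmH2O = 6.5 × 0.038 L/cmH2O = 0.247 s.

0.25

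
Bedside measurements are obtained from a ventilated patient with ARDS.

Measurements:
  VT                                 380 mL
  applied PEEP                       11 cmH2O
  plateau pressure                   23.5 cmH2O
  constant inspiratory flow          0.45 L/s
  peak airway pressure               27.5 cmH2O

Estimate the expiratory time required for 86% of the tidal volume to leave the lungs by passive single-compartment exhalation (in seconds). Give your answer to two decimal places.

R = (PIP − Pplat)/V̇ = (27.5 − 23.5) / 0.45 = 4.0/0.45 = 8.889 cmH2O·s/L.
C = Vt/(Pplat − PEEP) = 380.0 / (23.5 − 11) = 380.0/12.5 = 30.4 mL/cmH2O.
τ = R × C = 8.889 × 0.0304 L/cmH2O = 0.2702 s.
t = −τ·ln(1 − 0.86) = −0.2702·ln(0.14) = 0.5312 s.

0.53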